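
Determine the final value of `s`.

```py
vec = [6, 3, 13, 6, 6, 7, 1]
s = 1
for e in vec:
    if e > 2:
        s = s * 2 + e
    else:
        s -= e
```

e=6: >2, s = 1*2+6 = 8
e=3: >2, s = 8*2+3 = 19
e=13: >2, s = 19*2+13 = 51
e=6: >2, s = 51*2+6 = 108
e=6: >2, s = 108*2+6 = 222
e=7: >2, s = 222*2+7 = 451
e=1: not >2, s = 451-1 = 450

450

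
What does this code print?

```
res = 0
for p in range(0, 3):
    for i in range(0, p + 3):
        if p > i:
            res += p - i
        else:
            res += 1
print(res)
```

p=0,i=0: not 0>0, res = 0+1 = 1
p=0,i=1: not 0>1, res = 1+1 = 2
p=0,i=2: not 0>2, res = 2+1 = 3
p=1,i=0: 1>0, res = 3+1 = 4
p=1,i=1: not 1>1, res = 4+1 = 5
p=1,i=2: not 1>2, res = 5+1 = 6
p=1,i=3: not 1>3, res = 6+1 = 7
p=2,i=0: 2>0, res = 7+2 = 9
p=2,i=1: 2>1, res = 9+1 = 10
p=2,i=2: not 2>2, res = 10+1 = 11
p=2,i=3: not 2>3, res = 11+1 = 12
p=2,i=4: not 2>4, res = 12+1 = 13

13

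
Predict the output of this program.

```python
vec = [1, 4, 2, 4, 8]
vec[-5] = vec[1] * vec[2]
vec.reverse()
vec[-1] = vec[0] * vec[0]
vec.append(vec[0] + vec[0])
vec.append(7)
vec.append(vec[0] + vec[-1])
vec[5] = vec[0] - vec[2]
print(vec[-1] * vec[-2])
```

vec[-5] = vec[1]*vec[2] = 4*2 = 8 → [8, 4, 2, 4, 8]
reverse → [8, 4, 2, 4, 8]
vec[-1] = vec[0]*vec[0] = 8*8 = 64 → [8, 4, 2, 4, 64]
append vec[0]+vec[0] = 8+8 = 16 → [8, 4, 2, 4, 64, 16]
append 7 → [8, 4, 2, 4, 64, 16, 7]
append vec[0]+vec[-1] = 8+7 = 15 → [8, 4, 2, 4, 64, 16, 7, 15]
vec[5] = vec[0]-vec[2] = 8-2 = 6 → [8, 4, 2, 4, 64, 6, 7, 15]
vec[-1]*vec[-2] = 15*7 = 105

105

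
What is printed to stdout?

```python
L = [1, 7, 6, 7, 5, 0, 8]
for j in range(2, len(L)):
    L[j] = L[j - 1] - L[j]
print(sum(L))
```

j=2: L[2] = 7-6 = 1 → [1, 7, 1, 7, 5, 0, 8]
j=3: L[3] = 1-7 = -6 → [1, 7, 1, -6, 5, 0, 8]
j=4: L[4] = (-6)-5 = -11 → [1, 7, 1, -6, -11, 0, 8]
j=5: L[5] = (-11)-0 = -11 → [1, 7, 1, -6, -11, -11, 8]
j=6: L[6] = (-11)-8 = -19 → [1, 7, 1, -6, -11, -11, -19]
sum = -38

-38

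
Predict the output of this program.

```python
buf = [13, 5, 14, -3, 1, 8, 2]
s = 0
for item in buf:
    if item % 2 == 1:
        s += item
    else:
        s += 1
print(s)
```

19

item=13: odd, s = 0+13 = 13
item=5: odd, s = 13+5 = 18
item=14: not odd, s = 18+1 = 19
item=-3: odd, s = 19+(-3) = 16
item=1: odd, s = 16+1 = 17
item=8: not odd, s = 17+1 = 18
item=2: not odd, s = 18+1 = 19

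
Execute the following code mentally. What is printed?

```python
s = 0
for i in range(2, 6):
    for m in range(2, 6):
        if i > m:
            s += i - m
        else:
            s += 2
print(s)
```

30

i=2,m=2: not 2>2, s = 0+2 = 2
i=2,m=3: not 2>3, s = 2+2 = 4
i=2,m=4: not 2>4, s = 4+2 = 6
i=2,m=5: not 2>5, s = 6+2 = 8
i=3,m=2: 3>2, s = 8+1 = 9
i=3,m=3: not 3>3, s = 9+2 = 11
i=3,m=4: not 3>4, s = 11+2 = 13
i=3,m=5: not 3>5, s = 13+2 = 15
i=4,m=2: 4>2, s = 15+2 = 17
i=4,m=3: 4>3, s = 17+1 = 18
i=4,m=4: not 4>4, s = 18+2 = 20
i=4,m=5: not 4>5, s = 20+2 = 22
i=5,m=2: 5>2, s = 22+3 = 25
i=5,m=3: 5>3, s = 25+2 = 27
i=5,m=4: 5>4, s = 27+1 = 28
i=5,m=5: not 5>5, s = 28+2 = 30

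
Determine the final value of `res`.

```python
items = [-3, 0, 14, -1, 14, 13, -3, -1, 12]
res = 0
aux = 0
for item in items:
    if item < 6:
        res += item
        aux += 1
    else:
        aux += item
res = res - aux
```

item=-3: <6, res = 0+(-3) = -3; aux=1
item=0: <6, res = (-3)+0 = -3; aux=2
item=14: not <6; aux=16
item=-1: <6, res = (-3)+(-1) = -4; aux=17
item=14: not <6; aux=31
item=13: not <6; aux=44
item=-3: <6, res = (-4)+(-3) = -7; aux=45
item=-1: <6, res = (-7)+(-1) = -8; aux=46
item=12: not <6; aux=58
res-aux = (-8)-58 = -66

-66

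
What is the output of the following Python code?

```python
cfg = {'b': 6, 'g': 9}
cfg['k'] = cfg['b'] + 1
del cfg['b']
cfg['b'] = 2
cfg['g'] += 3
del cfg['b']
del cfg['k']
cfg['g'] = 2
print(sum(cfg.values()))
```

cfg['k'] = cfg['b']+1 = 7 → {'b': 6, 'g': 9, 'k': 7}
del 'b' → {'g': 9, 'k': 7}
cfg['b'] = 2 → {'g': 9, 'k': 7, 'b': 2}
cfg['g'] = 9+3 = 12 → {'g': 12, 'k': 7, 'b': 2}
del 'b' → {'g': 12, 'k': 7}
del 'k' → {'g': 12}
cfg['g'] = 2 → {'g': 2}
sum of values = 2

2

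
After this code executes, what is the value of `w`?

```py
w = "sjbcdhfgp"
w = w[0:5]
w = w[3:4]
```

slice [0:5] → 'sjbcd'
slice [3:4] → 'c'

'c'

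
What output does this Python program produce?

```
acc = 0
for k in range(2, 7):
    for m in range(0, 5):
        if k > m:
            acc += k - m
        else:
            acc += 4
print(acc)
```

78

k=2,m=0: 2>0, acc = 0+2 = 2
k=2,m=1: 2>1, acc = 2+1 = 3
k=2,m=2: not 2>2, acc = 3+4 = 7
k=2,m=3: not 2>3, acc = 7+4 = 11
k=2,m=4: not 2>4, acc = 11+4 = 15
k=3,m=0: 3>0, acc = 15+3 = 18
k=3,m=1: 3>1, acc = 18+2 = 20
k=3,m=2: 3>2, acc = 20+1 = 21
k=3,m=3: not 3>3, acc = 21+4 = 25
k=3,m=4: not 3>4, acc = 25+4 = 29
k=4,m=0: 4>0, acc = 29+4 = 33
k=4,m=1: 4>1, acc = 33+3 = 36
k=4,m=2: 4>2, acc = 36+2 = 38
k=4,m=3: 4>3, acc = 38+1 = 39
k=4,m=4: not 4>4, acc = 39+4 = 43
k=5,m=0: 5>0, acc = 43+5 = 48
k=5,m=1: 5>1, acc = 48+4 = 52
k=5,m=2: 5>2, acc = 52+3 = 55
k=5,m=3: 5>3, acc = 55+2 = 57
k=5,m=4: 5>4, acc = 57+1 = 58
k=6,m=0: 6>0, acc = 58+6 = 64
k=6,m=1: 6>1, acc = 64+5 = 69
k=6,m=2: 6>2, acc = 69+4 = 73
k=6,m=3: 6>3, acc = 73+3 = 76
k=6,m=4: 6>4, acc = 76+2 = 78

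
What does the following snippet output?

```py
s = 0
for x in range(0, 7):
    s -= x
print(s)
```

x=0: s = 0-0 = 0
x=1: s = 0-1 = -1
x=2: s = (-1)-2 = -3
x=3: s = (-3)-3 = -6
x=4: s = (-6)-4 = -10
x=5: s = (-10)-5 = -15
x=6: s = (-15)-6 = -21

-21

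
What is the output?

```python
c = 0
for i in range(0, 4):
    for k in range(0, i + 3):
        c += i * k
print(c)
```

i=0,k=0: c = 0+0 = 0
i=0,k=1: c = 0+0 = 0
i=0,k=2: c = 0+0 = 0
i=1,k=0: c = 0+0 = 0
i=1,k=1: c = 0+1 = 1
i=1,k=2: c = 1+2 = 3
i=1,k=3: c = 3+3 = 6
i=2,k=0: c = 6+0 = 6
i=2,k=1: c = 6+2 = 8
i=2,k=2: c = 8+4 = 12
i=2,k=3: c = 12+6 = 18
i=2,k=4: c = 18+8 = 26
i=3,k=0: c = 26+0 = 26
i=3,k=1: c = 26+3 = 29
i=3,k=2: c = 29+6 = 35
i=3,k=3: c = 35+9 = 44
i=3,k=4: c = 44+12 = 56
i=3,k=5: c = 56+15 = 71

71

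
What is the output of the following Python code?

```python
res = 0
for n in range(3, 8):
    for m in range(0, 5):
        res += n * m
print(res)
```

n=3,m=0: res = 0+0 = 0
n=3,m=1: res = 0+3 = 3
n=3,m=2: res = 3+6 = 9
n=3,m=3: res = 9+9 = 18
n=3,m=4: res = 18+12 = 30
n=4,m=0: res = 30+0 = 30
n=4,m=1: res = 30+4 = 34
n=4,m=2: res = 34+8 = 42
n=4,m=3: res = 42+12 = 54
n=4,m=4: res = 54+16 = 70
n=5,m=0: res = 70+0 = 70
n=5,m=1: res = 70+5 = 75
n=5,m=2: res = 75+10 = 85
n=5,m=3: res = 85+15 = 100
n=5,m=4: res = 100+20 = 120
n=6,m=0: res = 120+0 = 120
n=6,m=1: res = 120+6 = 126
n=6,m=2: res = 126+12 = 138
n=6,m=3: res = 138+18 = 156
n=6,m=4: res = 156+24 = 180
n=7,m=0: res = 180+0 = 180
n=7,m=1: res = 180+7 = 187
n=7,m=2: res = 187+14 = 201
n=7,m=3: res = 201+21 = 222
n=7,m=4: res = 222+28 = 250

250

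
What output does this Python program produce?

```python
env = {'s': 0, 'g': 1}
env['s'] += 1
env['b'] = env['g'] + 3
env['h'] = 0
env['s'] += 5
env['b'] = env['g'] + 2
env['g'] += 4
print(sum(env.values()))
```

14

env['s'] = 0+1 = 1 → {'s': 1, 'g': 1}
env['b'] = env['g']+3 = 4 → {'s': 1, 'g': 1, 'b': 4}
env['h'] = 0 → {'s': 1, 'g': 1, 'b': 4, 'h': 0}
env['s'] = 1+5 = 6 → {'s': 6, 'g': 1, 'b': 4, 'h': 0}
env['b'] = env['g']+2 = 3 → {'s': 6, 'g': 1, 'b': 3, 'h': 0}
env['g'] = 1+4 = 5 → {'s': 6, 'g': 5, 'b': 3, 'h': 0}
sum of values = 14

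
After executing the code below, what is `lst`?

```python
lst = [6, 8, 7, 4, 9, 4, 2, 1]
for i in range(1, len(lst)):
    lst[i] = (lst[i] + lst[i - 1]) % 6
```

i=1: lst[1] = (8+6)%6 = 2 → [6, 2, 7, 4, 9, 4, 2, 1]
i=2: lst[2] = (7+2)%6 = 3 → [6, 2, 3, 4, 9, 4, 2, 1]
i=3: lst[3] = (4+3)%6 = 1 → [6, 2, 3, 1, 9, 4, 2, 1]
i=4: lst[4] = (9+1)%6 = 4 → [6, 2, 3, 1, 4, 4, 2, 1]
i=5: lst[5] = (4+4)%6 = 2 → [6, 2, 3, 1, 4, 2, 2, 1]
i=6: lst[6] = (2+2)%6 = 4 → [6, 2, 3, 1, 4, 2, 4, 1]
i=7: lst[7] = (1+4)%6 = 5 → [6, 2, 3, 1, 4, 2, 4, 5]

[6, 2, 3, 1, 4, 2, 4, 5]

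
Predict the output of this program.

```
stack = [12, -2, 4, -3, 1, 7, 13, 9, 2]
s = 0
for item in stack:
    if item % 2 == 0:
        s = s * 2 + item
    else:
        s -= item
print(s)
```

44

item=12: even, s = 0*2+12 = 12
item=-2: even, s = 12*2+(-2) = 22
item=4: even, s = 22*2+4 = 48
item=-3: not even, s = 48-(-3) = 51
item=1: not even, s = 51-1 = 50
item=7: not even, s = 50-7 = 43
item=13: not even, s = 43-13 = 30
item=9: not even, s = 30-9 = 21
item=2: even, s = 21*2+2 = 44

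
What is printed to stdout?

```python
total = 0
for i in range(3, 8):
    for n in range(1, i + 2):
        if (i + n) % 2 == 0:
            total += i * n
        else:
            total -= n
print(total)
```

202

i=3,n=1: even sum, total = 0+3 = 3
i=3,n=2: odd sum, total = 3-2 = 1
i=3,n=3: even sum, total = 1+9 = 10
i=3,n=4: odd sum, total = 10-4 = 6
i=4,n=1: odd sum, total = 6-1 = 5
i=4,n=2: even sum, total = 5+8 = 13
i=4,n=3: odd sum, total = 13-3 = 10
i=4,n=4: even sum, total = 10+16 = 26
i=4,n=5: odd sum, total = 26-5 = 21
i=5,n=1: even sum, total = 21+5 = 26
i=5,n=2: odd sum, total = 26-2 = 24
i=5,n=3: even sum, total = 24+15 = 39
i=5,n=4: odd sum, total = 39-4 = 35
i=5,n=5: even sum, total = 35+25 = 60
i=5,n=6: odd sum, total = 60-6 = 54
i=6,n=1: odd sum, total = 54-1 = 53
i=6,n=2: even sum, total = 53+12 = 65
i=6,n=3: odd sum, total = 65-3 = 62
i=6,n=4: even sum, total = 62+24 = 86
i=6,n=5: odd sum, total = 86-5 = 81
i=6,n=6: even sum, total = 81+36 = 117
i=6,n=7: odd sum, total = 117-7 = 110
i=7,n=1: even sum, total = 110+7 = 117
i=7,n=2: odd sum, total = 117-2 = 115
i=7,n=3: even sum, total = 115+21 = 136
i=7,n=4: odd sum, total = 136-4 = 132
i=7,n=5: even sum, total = 132+35 = 167
i=7,n=6: odd sum, total = 167-6 = 161
i=7,n=7: even sum, total = 161+49 = 210
i=7,n=8: odd sum, total = 210-8 = 202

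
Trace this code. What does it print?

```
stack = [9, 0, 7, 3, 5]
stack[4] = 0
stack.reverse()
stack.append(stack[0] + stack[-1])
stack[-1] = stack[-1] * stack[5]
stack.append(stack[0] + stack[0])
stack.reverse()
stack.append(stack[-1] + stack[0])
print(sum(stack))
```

stack[4] = 0 → [9, 0, 7, 3, 0]
reverse → [0, 3, 7, 0, 9]
append stack[0]+stack[-1] = 0+9 = 9 → [0, 3, 7, 0, 9, 9]
stack[-1] = stack[-1]*stack[5] = 9*9 = 81 → [0, 3, 7, 0, 9, 81]
append stack[0]+stack[0] = 0+0 = 0 → [0, 3, 7, 0, 9, 81, 0]
reverse → [0, 81, 9, 0, 7, 3, 0]
append stack[-1]+stack[0] = 0+0 = 0 → [0, 81, 9, 0, 7, 3, 0, 0]
sum = 100

100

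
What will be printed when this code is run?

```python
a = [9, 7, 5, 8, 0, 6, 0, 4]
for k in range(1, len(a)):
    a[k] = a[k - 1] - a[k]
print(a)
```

[9, 2, -3, -11, -11, -17, -17, -21]

k=1: a[1] = 9-7 = 2 → [9, 2, 5, 8, 0, 6, 0, 4]
k=2: a[2] = 2-5 = -3 → [9, 2, -3, 8, 0, 6, 0, 4]
k=3: a[3] = (-3)-8 = -11 → [9, 2, -3, -11, 0, 6, 0, 4]
k=4: a[4] = (-11)-0 = -11 → [9, 2, -3, -11, -11, 6, 0, 4]
k=5: a[5] = (-11)-6 = -17 → [9, 2, -3, -11, -11, -17, 0, 4]
k=6: a[6] = (-17)-0 = -17 → [9, 2, -3, -11, -11, -17, -17, 4]
k=7: a[7] = (-17)-4 = -21 → [9, 2, -3, -11, -11, -17, -17, -21]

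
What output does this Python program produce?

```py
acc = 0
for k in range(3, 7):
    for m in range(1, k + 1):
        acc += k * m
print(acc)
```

k=3,m=1: acc = 0+3 = 3
k=3,m=2: acc = 3+6 = 9
k=3,m=3: acc = 9+9 = 18
k=4,m=1: acc = 18+4 = 22
k=4,m=2: acc = 22+8 = 30
k=4,m=3: acc = 30+12 = 42
k=4,m=4: acc = 42+16 = 58
k=5,m=1: acc = 58+5 = 63
k=5,m=2: acc = 63+10 = 73
k=5,m=3: acc = 73+15 = 88
k=5,m=4: acc = 88+20 = 108
k=5,m=5: acc = 108+25 = 133
k=6,m=1: acc = 133+6 = 139
k=6,m=2: acc = 139+12 = 151
k=6,m=3: acc = 151+18 = 169
k=6,m=4: acc = 169+24 = 193
k=6,m=5: acc = 193+30 = 223
k=6,m=6: acc = 223+36 = 259

259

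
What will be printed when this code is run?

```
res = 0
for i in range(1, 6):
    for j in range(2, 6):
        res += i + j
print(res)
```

i=1,j=2: res = 0+3 = 3
i=1,j=3: res = 3+4 = 7
i=1,j=4: res = 7+5 = 12
i=1,j=5: res = 12+6 = 18
i=2,j=2: res = 18+4 = 22
i=2,j=3: res = 22+5 = 27
i=2,j=4: res = 27+6 = 33
i=2,j=5: res = 33+7 = 40
i=3,j=2: res = 40+5 = 45
i=3,j=3: res = 45+6 = 51
i=3,j=4: res = 51+7 = 58
i=3,j=5: res = 58+8 = 66
i=4,j=2: res = 66+6 = 72
i=4,j=3: res = 72+7 = 79
i=4,j=4: res = 79+8 = 87
i=4,j=5: res = 87+9 = 96
i=5,j=2: res = 96+7 = 103
i=5,j=3: res = 103+8 = 111
i=5,j=4: res = 111+9 = 120
i=5,j=5: res = 120+10 = 130

130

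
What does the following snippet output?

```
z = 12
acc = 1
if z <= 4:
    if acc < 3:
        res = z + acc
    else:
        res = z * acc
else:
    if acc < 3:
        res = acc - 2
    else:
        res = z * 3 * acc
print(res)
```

-1

z=12, acc=1
z <= 4 is False; acc < 3 is True
→ res = acc - 2 = -1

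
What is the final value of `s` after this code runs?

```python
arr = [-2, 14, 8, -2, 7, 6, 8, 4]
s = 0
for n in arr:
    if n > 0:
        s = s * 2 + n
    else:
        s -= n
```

n=-2: not >0, s = 0-(-2) = 2
n=14: >0, s = 2*2+14 = 18
n=8: >0, s = 18*2+8 = 44
n=-2: not >0, s = 44-(-2) = 46
n=7: >0, s = 46*2+7 = 99
n=6: >0, s = 99*2+6 = 204
n=8: >0, s = 204*2+8 = 416
n=4: >0, s = 416*2+4 = 836

836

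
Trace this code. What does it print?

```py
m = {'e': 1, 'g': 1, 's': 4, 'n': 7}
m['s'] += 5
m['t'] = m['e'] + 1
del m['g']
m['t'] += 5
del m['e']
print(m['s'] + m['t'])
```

16

m['s'] = 4+5 = 9 → {'e': 1, 'g': 1, 's': 9, 'n': 7}
m['t'] = m['e']+1 = 2 → {'e': 1, 'g': 1, 's': 9, 'n': 7, 't': 2}
del 'g' → {'e': 1, 's': 9, 'n': 7, 't': 2}
m['t'] = 2+5 = 7 → {'e': 1, 's': 9, 'n': 7, 't': 7}
del 'e' → {'s': 9, 'n': 7, 't': 7}
m['s']+m['t'] = 9+7 = 16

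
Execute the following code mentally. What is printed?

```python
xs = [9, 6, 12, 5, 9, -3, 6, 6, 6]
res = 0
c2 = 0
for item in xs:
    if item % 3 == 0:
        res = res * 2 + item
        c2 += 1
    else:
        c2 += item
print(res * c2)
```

item=9: %3==0, res = 0*2+9 = 9; c2=1
item=6: %3==0, res = 9*2+6 = 24; c2=2
item=12: %3==0, res = 24*2+12 = 60; c2=3
item=5: not %3==0; c2=8
item=9: %3==0, res = 60*2+9 = 129; c2=9
item=-3: %3==0, res = 129*2+(-3) = 255; c2=10
item=6: %3==0, res = 255*2+6 = 516; c2=11
item=6: %3==0, res = 516*2+6 = 1038; c2=12
item=6: %3==0, res = 1038*2+6 = 2082; c2=13
res*c2 = 2082*13 = 27066

27066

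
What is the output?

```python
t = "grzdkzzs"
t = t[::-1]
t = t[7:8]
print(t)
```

reverse → 'szzkdzrg'
slice [7:8] → 'g'

g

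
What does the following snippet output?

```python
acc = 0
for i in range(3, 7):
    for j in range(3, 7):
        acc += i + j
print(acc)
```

i=3,j=3: acc = 0+6 = 6
i=3,j=4: acc = 6+7 = 13
i=3,j=5: acc = 13+8 = 21
i=3,j=6: acc = 21+9 = 30
i=4,j=3: acc = 30+7 = 37
i=4,j=4: acc = 37+8 = 45
i=4,j=5: acc = 45+9 = 54
i=4,j=6: acc = 54+10 = 64
i=5,j=3: acc = 64+8 = 72
i=5,j=4: acc = 72+9 = 81
i=5,j=5: acc = 81+10 = 91
i=5,j=6: acc = 91+11 = 102
i=6,j=3: acc = 102+9 = 111
i=6,j=4: acc = 111+10 = 121
i=6,j=5: acc = 121+11 = 132
i=6,j=6: acc = 132+12 = 144

144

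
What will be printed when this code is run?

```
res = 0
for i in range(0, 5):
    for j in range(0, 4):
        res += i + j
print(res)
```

70

i=0,j=0: res = 0+0 = 0
i=0,j=1: res = 0+1 = 1
i=0,j=2: res = 1+2 = 3
i=0,j=3: res = 3+3 = 6
i=1,j=0: res = 6+1 = 7
i=1,j=1: res = 7+2 = 9
i=1,j=2: res = 9+3 = 12
i=1,j=3: res = 12+4 = 16
i=2,j=0: res = 16+2 = 18
i=2,j=1: res = 18+3 = 21
i=2,j=2: res = 21+4 = 25
i=2,j=3: res = 25+5 = 30
i=3,j=0: res = 30+3 = 33
i=3,j=1: res = 33+4 = 37
i=3,j=2: res = 37+5 = 42
i=3,j=3: res = 42+6 = 48
i=4,j=0: res = 48+4 = 52
i=4,j=1: res = 52+5 = 57
i=4,j=2: res = 57+6 = 63
i=4,j=3: res = 63+7 = 70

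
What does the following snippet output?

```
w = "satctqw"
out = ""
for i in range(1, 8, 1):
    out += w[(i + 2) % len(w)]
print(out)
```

ctqwsat

i=1: add w[3]='c' → 'c'
i=2: add w[4]='t' → 'ct'
i=3: add w[5]='q' → 'ctq'
i=4: add w[6]='w' → 'ctqw'
i=5: add w[0]='s' → 'ctqws'
i=6: add w[1]='a' → 'ctqwsa'
i=7: add w[2]='t' → 'ctqwsat'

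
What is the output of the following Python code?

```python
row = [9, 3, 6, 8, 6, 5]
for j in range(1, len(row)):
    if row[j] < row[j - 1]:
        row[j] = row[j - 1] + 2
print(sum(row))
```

84

j=1: 3<9, row[1] = 9+2 = 11 → [9, 11, 6, 8, 6, 5]
j=2: 6<11, row[2] = 11+2 = 13 → [9, 11, 13, 8, 6, 5]
j=3: 8<13, row[3] = 13+2 = 15 → [9, 11, 13, 15, 6, 5]
j=4: 6<15, row[4] = 15+2 = 17 → [9, 11, 13, 15, 17, 5]
j=5: 5<17, row[5] = 17+2 = 19 → [9, 11, 13, 15, 17, 19]
sum = 84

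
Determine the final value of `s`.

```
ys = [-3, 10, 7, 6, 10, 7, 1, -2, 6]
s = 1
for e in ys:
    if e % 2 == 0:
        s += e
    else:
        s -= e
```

19

e=-3: not even, s = 1-(-3) = 4
e=10: even, s = 4+10 = 14
e=7: not even, s = 14-7 = 7
e=6: even, s = 7+6 = 13
e=10: even, s = 13+10 = 23
e=7: not even, s = 23-7 = 16
e=1: not even, s = 16-1 = 15
e=-2: even, s = 15+(-2) = 13
e=6: even, s = 13+6 = 19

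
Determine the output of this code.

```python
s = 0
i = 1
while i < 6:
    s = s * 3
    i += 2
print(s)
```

i=1: s = 0*3 = 0
i=3: s = 0*3 = 0
i=5: s = 0*3 = 0

0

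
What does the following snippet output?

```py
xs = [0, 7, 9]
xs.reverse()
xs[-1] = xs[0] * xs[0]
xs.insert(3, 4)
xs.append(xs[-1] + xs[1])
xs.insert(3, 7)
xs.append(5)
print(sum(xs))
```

reverse → [9, 7, 0]
xs[-1] = xs[0]*xs[0] = 9*9 = 81 → [9, 7, 81]
insert 4 at 3 → [9, 7, 81, 4]
append xs[-1]+xs[1] = 4+7 = 11 → [9, 7, 81, 4, 11]
insert 7 at 3 → [9, 7, 81, 7, 4, 11]
append 5 → [9, 7, 81, 7, 4, 11, 5]
sum = 124

124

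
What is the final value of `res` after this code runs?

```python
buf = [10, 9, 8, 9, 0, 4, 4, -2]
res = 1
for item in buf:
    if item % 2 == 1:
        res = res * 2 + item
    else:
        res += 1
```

item=10: not odd, res = 1+1 = 2
item=9: odd, res = 2*2+9 = 13
item=8: not odd, res = 13+1 = 14
item=9: odd, res = 14*2+9 = 37
item=0: not odd, res = 37+1 = 38
item=4: not odd, res = 38+1 = 39
item=4: not odd, res = 39+1 = 40
item=-2: not odd, res = 40+1 = 41

41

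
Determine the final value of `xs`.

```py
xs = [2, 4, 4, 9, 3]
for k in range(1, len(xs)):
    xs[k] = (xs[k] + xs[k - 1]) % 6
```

[2, 0, 4, 1, 4]

k=1: xs[1] = (4+2)%6 = 0 → [2, 0, 4, 9, 3]
k=2: xs[2] = (4+0)%6 = 4 → [2, 0, 4, 9, 3]
k=3: xs[3] = (9+4)%6 = 1 → [2, 0, 4, 1, 3]
k=4: xs[4] = (3+1)%6 = 4 → [2, 0, 4, 1, 4]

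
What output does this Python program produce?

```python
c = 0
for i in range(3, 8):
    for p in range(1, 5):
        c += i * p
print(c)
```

250

i=3,p=1: c = 0+3 = 3
i=3,p=2: c = 3+6 = 9
i=3,p=3: c = 9+9 = 18
i=3,p=4: c = 18+12 = 30
i=4,p=1: c = 30+4 = 34
i=4,p=2: c = 34+8 = 42
i=4,p=3: c = 42+12 = 54
i=4,p=4: c = 54+16 = 70
i=5,p=1: c = 70+5 = 75
i=5,p=2: c = 75+10 = 85
i=5,p=3: c = 85+15 = 100
i=5,p=4: c = 100+20 = 120
i=6,p=1: c = 120+6 = 126
i=6,p=2: c = 126+12 = 138
i=6,p=3: c = 138+18 = 156
i=6,p=4: c = 156+24 = 180
i=7,p=1: c = 180+7 = 187
i=7,p=2: c = 187+14 = 201
i=7,p=3: c = 201+21 = 222
i=7,p=4: c = 222+28 = 250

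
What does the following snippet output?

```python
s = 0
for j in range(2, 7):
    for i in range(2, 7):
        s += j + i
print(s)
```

200

j=2,i=2: s = 0+4 = 4
j=2,i=3: s = 4+5 = 9
j=2,i=4: s = 9+6 = 15
j=2,i=5: s = 15+7 = 22
j=2,i=6: s = 22+8 = 30
j=3,i=2: s = 30+5 = 35
j=3,i=3: s = 35+6 = 41
j=3,i=4: s = 41+7 = 48
j=3,i=5: s = 48+8 = 56
j=3,i=6: s = 56+9 = 65
j=4,i=2: s = 65+6 = 71
j=4,i=3: s = 71+7 = 78
j=4,i=4: s = 78+8 = 86
j=4,i=5: s = 86+9 = 95
j=4,i=6: s = 95+10 = 105
j=5,i=2: s = 105+7 = 112
j=5,i=3: s = 112+8 = 120
j=5,i=4: s = 120+9 = 129
j=5,i=5: s = 129+10 = 139
j=5,i=6: s = 139+11 = 150
j=6,i=2: s = 150+8 = 158
j=6,i=3: s = 158+9 = 167
j=6,i=4: s = 167+10 = 177
j=6,i=5: s = 177+11 = 188
j=6,i=6: s = 188+12 = 200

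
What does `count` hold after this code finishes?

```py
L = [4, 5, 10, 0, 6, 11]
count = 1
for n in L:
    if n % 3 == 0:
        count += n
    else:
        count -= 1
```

n=4: not %3==0, count = 1-1 = 0
n=5: not %3==0, count = 0-1 = -1
n=10: not %3==0, count = (-1)-1 = -2
n=0: %3==0, count = (-2)+0 = -2
n=6: %3==0, count = (-2)+6 = 4
n=11: not %3==0, count = 4-1 = 3

3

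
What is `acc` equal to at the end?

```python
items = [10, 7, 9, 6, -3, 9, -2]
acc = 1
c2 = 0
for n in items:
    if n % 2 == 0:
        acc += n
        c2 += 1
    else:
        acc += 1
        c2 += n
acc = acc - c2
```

n=10: even, acc = 1+10 = 11; c2=1
n=7: not even, acc = 11+1 = 12; c2=8
n=9: not even, acc = 12+1 = 13; c2=17
n=6: even, acc = 13+6 = 19; c2=18
n=-3: not even, acc = 19+1 = 20; c2=15
n=9: not even, acc = 20+1 = 21; c2=24
n=-2: even, acc = 21+(-2) = 19; c2=25
acc-c2 = 19-25 = -6

-6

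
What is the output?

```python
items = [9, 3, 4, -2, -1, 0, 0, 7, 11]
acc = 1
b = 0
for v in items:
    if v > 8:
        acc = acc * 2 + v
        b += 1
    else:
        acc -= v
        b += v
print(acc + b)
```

v=9: >8, acc = 1*2+9 = 11; b=1
v=3: not >8, acc = 11-3 = 8; b=4
v=4: not >8, acc = 8-4 = 4; b=8
v=-2: not >8, acc = 4-(-2) = 6; b=6
v=-1: not >8, acc = 6-(-1) = 7; b=5
v=0: not >8, acc = 7-0 = 7; b=5
v=0: not >8, acc = 7-0 = 7; b=5
v=7: not >8, acc = 7-7 = 0; b=12
v=11: >8, acc = 0*2+11 = 11; b=13
acc+b = 11+13 = 24

24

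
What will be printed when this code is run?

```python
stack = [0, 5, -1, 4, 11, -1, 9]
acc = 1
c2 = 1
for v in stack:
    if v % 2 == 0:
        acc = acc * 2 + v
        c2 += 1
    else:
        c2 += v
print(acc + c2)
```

v=0: even, acc = 1*2+0 = 2; c2=2
v=5: not even; c2=7
v=-1: not even; c2=6
v=4: even, acc = 2*2+4 = 8; c2=7
v=11: not even; c2=18
v=-1: not even; c2=17
v=9: not even; c2=26
acc+c2 = 8+26 = 34

34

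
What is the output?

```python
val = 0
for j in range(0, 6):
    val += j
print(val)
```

j=0: val = 0+0 = 0
j=1: val = 0+1 = 1
j=2: val = 1+2 = 3
j=3: val = 3+3 = 6
j=4: val = 6+4 = 10
j=5: val = 10+5 = 15

15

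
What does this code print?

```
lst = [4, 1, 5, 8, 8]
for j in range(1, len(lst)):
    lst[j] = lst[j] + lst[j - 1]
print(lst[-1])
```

j=1: lst[1] = 1+4 = 5 → [4, 5, 5, 8, 8]
j=2: lst[2] = 5+5 = 10 → [4, 5, 10, 8, 8]
j=3: lst[3] = 8+10 = 18 → [4, 5, 10, 18, 8]
j=4: lst[4] = 8+18 = 26 → [4, 5, 10, 18, 26]

26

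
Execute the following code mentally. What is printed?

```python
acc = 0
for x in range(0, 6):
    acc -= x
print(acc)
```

-15

x=0: acc = 0-0 = 0
x=1: acc = 0-1 = -1
x=2: acc = (-1)-2 = -3
x=3: acc = (-3)-3 = -6
x=4: acc = (-6)-4 = -10
x=5: acc = (-10)-5 = -15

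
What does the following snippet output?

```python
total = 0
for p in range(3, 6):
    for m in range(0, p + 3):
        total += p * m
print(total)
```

p=3,m=0: total = 0+0 = 0
p=3,m=1: total = 0+3 = 3
p=3,m=2: total = 3+6 = 9
p=3,m=3: total = 9+9 = 18
p=3,m=4: total = 18+12 = 30
p=3,m=5: total = 30+15 = 45
p=4,m=0: total = 45+0 = 45
p=4,m=1: total = 45+4 = 49
p=4,m=2: total = 49+8 = 57
p=4,m=3: total = 57+12 = 69
p=4,m=4: total = 69+16 = 85
p=4,m=5: total = 85+20 = 105
p=4,m=6: total = 105+24 = 129
p=5,m=0: total = 129+0 = 129
p=5,m=1: total = 129+5 = 134
p=5,m=2: total = 134+10 = 144
p=5,m=3: total = 144+15 = 159
p=5,m=4: total = 159+20 = 179
p=5,m=5: total = 179+25 = 204
p=5,m=6: total = 204+30 = 234
p=5,m=7: total = 234+35 = 269

269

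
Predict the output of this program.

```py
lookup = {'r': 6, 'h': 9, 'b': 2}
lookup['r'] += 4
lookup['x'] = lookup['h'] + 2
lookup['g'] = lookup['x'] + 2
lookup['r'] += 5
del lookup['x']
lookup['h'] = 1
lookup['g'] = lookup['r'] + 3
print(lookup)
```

lookup['r'] = 6+4 = 10 → {'r': 10, 'h': 9, 'b': 2}
lookup['x'] = lookup['h']+2 = 11 → {'r': 10, 'h': 9, 'b': 2, 'x': 11}
lookup['g'] = lookup['x']+2 = 13 → {'r': 10, 'h': 9, 'b': 2, 'x': 11, 'g': 13}
lookup['r'] = 10+5 = 15 → {'r': 15, 'h': 9, 'b': 2, 'x': 11, 'g': 13}
del 'x' → {'r': 15, 'h': 9, 'b': 2, 'g': 13}
lookup['h'] = 1 → {'r': 15, 'h': 1, 'b': 2, 'g': 13}
lookup['g'] = lookup['r']+3 = 18 → {'r': 15, 'h': 1, 'b': 2, 'g': 18}

{'r': 15, 'h': 1, 'b': 2, 'g': 18}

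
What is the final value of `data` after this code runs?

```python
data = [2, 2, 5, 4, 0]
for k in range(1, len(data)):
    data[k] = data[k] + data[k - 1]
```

[2, 4, 9, 13, 13]

k=1: data[1] = 2+2 = 4 → [2, 4, 5, 4, 0]
k=2: data[2] = 5+4 = 9 → [2, 4, 9, 4, 0]
k=3: data[3] = 4+9 = 13 → [2, 4, 9, 13, 0]
k=4: data[4] = 0+13 = 13 → [2, 4, 9, 13, 13]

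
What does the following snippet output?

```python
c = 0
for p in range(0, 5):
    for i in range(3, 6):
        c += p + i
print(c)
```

90

p=0,i=3: c = 0+3 = 3
p=0,i=4: c = 3+4 = 7
p=0,i=5: c = 7+5 = 12
p=1,i=3: c = 12+4 = 16
p=1,i=4: c = 16+5 = 21
p=1,i=5: c = 21+6 = 27
p=2,i=3: c = 27+5 = 32
p=2,i=4: c = 32+6 = 38
p=2,i=5: c = 38+7 = 45
p=3,i=3: c = 45+6 = 51
p=3,i=4: c = 51+7 = 58
p=3,i=5: c = 58+8 = 66
p=4,i=3: c = 66+7 = 73
p=4,i=4: c = 73+8 = 81
p=4,i=5: c = 81+9 = 90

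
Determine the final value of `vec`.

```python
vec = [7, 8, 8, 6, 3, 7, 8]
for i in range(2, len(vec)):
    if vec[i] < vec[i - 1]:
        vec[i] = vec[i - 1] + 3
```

[7, 8, 8, 11, 14, 17, 20]

i=2: 8>=8, unchanged → [7, 8, 8, 6, 3, 7, 8]
i=3: 6<8, vec[3] = 8+3 = 11 → [7, 8, 8, 11, 3, 7, 8]
i=4: 3<11, vec[4] = 11+3 = 14 → [7, 8, 8, 11, 14, 7, 8]
i=5: 7<14, vec[5] = 14+3 = 17 → [7, 8, 8, 11, 14, 17, 8]
i=6: 8<17, vec[6] = 17+3 = 20 → [7, 8, 8, 11, 14, 17, 20]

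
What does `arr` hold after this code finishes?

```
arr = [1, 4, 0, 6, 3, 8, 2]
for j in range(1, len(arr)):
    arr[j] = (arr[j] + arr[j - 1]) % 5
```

[1, 0, 0, 1, 4, 2, 4]

j=1: arr[1] = (4+1)%5 = 0 → [1, 0, 0, 6, 3, 8, 2]
j=2: arr[2] = (0+0)%5 = 0 → [1, 0, 0, 6, 3, 8, 2]
j=3: arr[3] = (6+0)%5 = 1 → [1, 0, 0, 1, 3, 8, 2]
j=4: arr[4] = (3+1)%5 = 4 → [1, 0, 0, 1, 4, 8, 2]
j=5: arr[5] = (8+4)%5 = 2 → [1, 0, 0, 1, 4, 2, 2]
j=6: arr[6] = (2+2)%5 = 4 → [1, 0, 0, 1, 4, 2, 4]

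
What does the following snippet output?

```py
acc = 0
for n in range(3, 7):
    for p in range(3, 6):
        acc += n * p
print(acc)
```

n=3,p=3: acc = 0+9 = 9
n=3,p=4: acc = 9+12 = 21
n=3,p=5: acc = 21+15 = 36
n=4,p=3: acc = 36+12 = 48
n=4,p=4: acc = 48+16 = 64
n=4,p=5: acc = 64+20 = 84
n=5,p=3: acc = 84+15 = 99
n=5,p=4: acc = 99+20 = 119
n=5,p=5: acc = 119+25 = 144
n=6,p=3: acc = 144+18 = 162
n=6,p=4: acc = 162+24 = 186
n=6,p=5: acc = 186+30 = 216

216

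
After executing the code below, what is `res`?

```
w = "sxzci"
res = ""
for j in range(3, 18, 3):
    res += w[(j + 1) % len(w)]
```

j=3: add w[4]='i' → 'i'
j=6: add w[2]='z' → 'iz'
j=9: add w[0]='s' → 'izs'
j=12: add w[3]='c' → 'izsc'
j=15: add w[1]='x' → 'izscx'

'izscx'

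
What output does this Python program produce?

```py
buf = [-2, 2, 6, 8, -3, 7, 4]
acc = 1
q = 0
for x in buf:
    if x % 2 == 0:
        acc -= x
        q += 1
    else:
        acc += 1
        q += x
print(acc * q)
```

x=-2: even, acc = 1-(-2) = 3; q=1
x=2: even, acc = 3-2 = 1; q=2
x=6: even, acc = 1-6 = -5; q=3
x=8: even, acc = (-5)-8 = -13; q=4
x=-3: not even, acc = (-13)+1 = -12; q=1
x=7: not even, acc = (-12)+1 = -11; q=8
x=4: even, acc = (-11)-4 = -15; q=9
acc*q = (-15)*9 = -135

-135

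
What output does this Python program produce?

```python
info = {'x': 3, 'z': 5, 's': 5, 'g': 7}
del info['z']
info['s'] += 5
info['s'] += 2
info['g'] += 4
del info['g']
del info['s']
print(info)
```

del 'z' → {'x': 3, 's': 5, 'g': 7}
info['s'] = 5+5 = 10 → {'x': 3, 's': 10, 'g': 7}
info['s'] = 10+2 = 12 → {'x': 3, 's': 12, 'g': 7}
info['g'] = 7+4 = 11 → {'x': 3, 's': 12, 'g': 11}
del 'g' → {'x': 3, 's': 12}
del 's' → {'x': 3}

{'x': 3}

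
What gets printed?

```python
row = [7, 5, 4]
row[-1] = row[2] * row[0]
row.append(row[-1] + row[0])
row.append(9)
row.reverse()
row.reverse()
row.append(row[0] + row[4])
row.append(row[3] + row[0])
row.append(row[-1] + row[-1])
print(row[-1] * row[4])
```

756

row[-1] = row[2]*row[0] = 4*7 = 28 → [7, 5, 28]
append row[-1]+row[0] = 28+7 = 35 → [7, 5, 28, 35]
append 9 → [7, 5, 28, 35, 9]
reverse → [9, 35, 28, 5, 7]
reverse → [7, 5, 28, 35, 9]
append row[0]+row[4] = 7+9 = 16 → [7, 5, 28, 35, 9, 16]
append row[3]+row[0] = 35+7 = 42 → [7, 5, 28, 35, 9, 16, 42]
append row[-1]+row[-1] = 42+42 = 84 → [7, 5, 28, 35, 9, 16, 42, 84]
row[-1]*row[4] = 84*9 = 756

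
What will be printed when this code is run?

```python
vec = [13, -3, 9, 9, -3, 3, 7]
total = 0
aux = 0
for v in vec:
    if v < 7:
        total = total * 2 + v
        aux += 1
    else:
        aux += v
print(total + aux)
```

v=13: not <7; aux=13
v=-3: <7, total = 0*2+(-3) = -3; aux=14
v=9: not <7; aux=23
v=9: not <7; aux=32
v=-3: <7, total = (-3)*2+(-3) = -9; aux=33
v=3: <7, total = (-9)*2+3 = -15; aux=34
v=7: not <7; aux=41
total+aux = (-15)+41 = 26

26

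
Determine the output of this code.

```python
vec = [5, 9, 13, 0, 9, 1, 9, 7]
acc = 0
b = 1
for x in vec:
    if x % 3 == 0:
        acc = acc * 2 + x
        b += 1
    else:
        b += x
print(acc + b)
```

x=5: not %3==0; b=6
x=9: %3==0, acc = 0*2+9 = 9; b=7
x=13: not %3==0; b=20
x=0: %3==0, acc = 9*2+0 = 18; b=21
x=9: %3==0, acc = 18*2+9 = 45; b=22
x=1: not %3==0; b=23
x=9: %3==0, acc = 45*2+9 = 99; b=24
x=7: not %3==0; b=31
acc+b = 99+31 = 130

130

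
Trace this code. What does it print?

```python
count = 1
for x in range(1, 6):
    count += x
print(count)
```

16

x=1: count = 1+1 = 2
x=2: count = 2+2 = 4
x=3: count = 4+3 = 7
x=4: count = 7+4 = 11
x=5: count = 11+5 = 16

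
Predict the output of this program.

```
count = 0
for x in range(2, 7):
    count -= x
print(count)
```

x=2: count = 0-2 = -2
x=3: count = (-2)-3 = -5
x=4: count = (-5)-4 = -9
x=5: count = (-9)-5 = -14
x=6: count = (-14)-6 = -20

-20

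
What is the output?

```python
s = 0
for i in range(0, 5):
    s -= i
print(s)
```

i=0: s = 0-0 = 0
i=1: s = 0-1 = -1
i=2: s = (-1)-2 = -3
i=3: s = (-3)-3 = -6
i=4: s = (-6)-4 = -10

-10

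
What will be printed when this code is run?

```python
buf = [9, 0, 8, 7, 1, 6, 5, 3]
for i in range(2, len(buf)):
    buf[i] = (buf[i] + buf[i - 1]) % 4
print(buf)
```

[9, 0, 0, 3, 0, 2, 3, 2]

i=2: buf[2] = (8+0)%4 = 0 → [9, 0, 0, 7, 1, 6, 5, 3]
i=3: buf[3] = (7+0)%4 = 3 → [9, 0, 0, 3, 1, 6, 5, 3]
i=4: buf[4] = (1+3)%4 = 0 → [9, 0, 0, 3, 0, 6, 5, 3]
i=5: buf[5] = (6+0)%4 = 2 → [9, 0, 0, 3, 0, 2, 5, 3]
i=6: buf[6] = (5+2)%4 = 3 → [9, 0, 0, 3, 0, 2, 3, 3]
i=7: buf[7] = (3+3)%4 = 2 → [9, 0, 0, 3, 0, 2, 3, 2]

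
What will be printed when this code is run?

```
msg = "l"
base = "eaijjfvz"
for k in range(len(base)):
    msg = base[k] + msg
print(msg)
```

k=0: prepend 'e' → 'el'
k=1: prepend 'a' → 'ael'
k=2: prepend 'i' → 'iael'
k=3: prepend 'j' → 'jiael'
k=4: prepend 'j' → 'jjiael'
k=5: prepend 'f' → 'fjjiael'
k=6: prepend 'v' → 'vfjjiael'
k=7: prepend 'z' → 'zvfjjiael'

zvfjjiael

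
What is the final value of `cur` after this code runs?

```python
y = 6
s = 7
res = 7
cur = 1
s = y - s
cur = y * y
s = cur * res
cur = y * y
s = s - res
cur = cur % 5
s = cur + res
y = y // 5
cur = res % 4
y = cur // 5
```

s = 6-7 = -1
cur = 6*6 = 36
s = 36*7 = 252
cur = 6*6 = 36
s = 252-7 = 245
cur = 36%5 = 1
s = 1+7 = 8
y = 6//5 = 1
cur = 7%4 = 3
y = 3//5 = 0

3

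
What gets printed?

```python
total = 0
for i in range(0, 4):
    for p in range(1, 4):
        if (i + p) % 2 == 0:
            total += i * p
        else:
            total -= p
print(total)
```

8

i=0,p=1: odd sum, total = 0-1 = -1
i=0,p=2: even sum, total = (-1)+0 = -1
i=0,p=3: odd sum, total = (-1)-3 = -4
i=1,p=1: even sum, total = (-4)+1 = -3
i=1,p=2: odd sum, total = (-3)-2 = -5
i=1,p=3: even sum, total = (-5)+3 = -2
i=2,p=1: odd sum, total = (-2)-1 = -3
i=2,p=2: even sum, total = (-3)+4 = 1
i=2,p=3: odd sum, total = 1-3 = -2
i=3,p=1: even sum, total = (-2)+3 = 1
i=3,p=2: odd sum, total = 1-2 = -1
i=3,p=3: even sum, total = (-1)+9 = 8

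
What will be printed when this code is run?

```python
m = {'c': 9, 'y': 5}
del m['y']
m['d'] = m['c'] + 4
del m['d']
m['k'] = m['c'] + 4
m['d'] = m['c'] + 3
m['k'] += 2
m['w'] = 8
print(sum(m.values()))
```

44

del 'y' → {'c': 9}
m['d'] = m['c']+4 = 13 → {'c': 9, 'd': 13}
del 'd' → {'c': 9}
m['k'] = m['c']+4 = 13 → {'c': 9, 'k': 13}
m['d'] = m['c']+3 = 12 → {'c': 9, 'k': 13, 'd': 12}
m['k'] = 13+2 = 15 → {'c': 9, 'k': 15, 'd': 12}
m['w'] = 8 → {'c': 9, 'k': 15, 'd': 12, 'w': 8}
sum of values = 44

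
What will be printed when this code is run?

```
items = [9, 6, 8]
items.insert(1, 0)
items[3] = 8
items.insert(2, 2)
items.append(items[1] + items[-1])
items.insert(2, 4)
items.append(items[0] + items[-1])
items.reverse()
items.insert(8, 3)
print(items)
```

insert 0 at 1 → [9, 0, 6, 8]
items[3] = 8 → [9, 0, 6, 8]
insert 2 at 2 → [9, 0, 2, 6, 8]
append items[1]+items[-1] = 0+8 = 8 → [9, 0, 2, 6, 8, 8]
insert 4 at 2 → [9, 0, 4, 2, 6, 8, 8]
append items[0]+items[-1] = 9+8 = 17 → [9, 0, 4, 2, 6, 8, 8, 17]
reverse → [17, 8, 8, 6, 2, 4, 0, 9]
insert 3 at 8 → [17, 8, 8, 6, 2, 4, 0, 9, 3]

[17, 8, 8, 6, 2, 4, 0, 9, 3]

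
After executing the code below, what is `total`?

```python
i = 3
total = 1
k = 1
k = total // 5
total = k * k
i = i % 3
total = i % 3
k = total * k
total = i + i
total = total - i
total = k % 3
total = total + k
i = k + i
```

k = 1//5 = 0
total = 0*0 = 0
i = 3%3 = 0
total = 0%3 = 0
k = 0*0 = 0
total = 0+0 = 0
total = 0-0 = 0
total = 0%3 = 0
total = 0+0 = 0
i = 0+0 = 0

0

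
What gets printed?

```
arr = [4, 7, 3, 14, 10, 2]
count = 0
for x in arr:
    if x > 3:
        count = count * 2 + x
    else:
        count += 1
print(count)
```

x=4: >3, count = 0*2+4 = 4
x=7: >3, count = 4*2+7 = 15
x=3: not >3, count = 15+1 = 16
x=14: >3, count = 16*2+14 = 46
x=10: >3, count = 46*2+10 = 102
x=2: not >3, count = 102+1 = 103

103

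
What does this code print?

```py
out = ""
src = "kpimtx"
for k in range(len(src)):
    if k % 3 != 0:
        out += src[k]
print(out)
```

k=0: skip
k=1: add 'p' → 'p'
k=2: add 'i' → 'pi'
k=3: skip
k=4: add 't' → 'pit'
k=5: add 'x' → 'pitx'

pitx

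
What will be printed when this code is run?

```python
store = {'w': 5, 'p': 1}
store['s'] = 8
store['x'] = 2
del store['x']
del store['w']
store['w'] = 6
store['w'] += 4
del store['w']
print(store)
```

{'p': 1, 's': 8}

store['s'] = 8 → {'w': 5, 'p': 1, 's': 8}
store['x'] = 2 → {'w': 5, 'p': 1, 's': 8, 'x': 2}
del 'x' → {'w': 5, 'p': 1, 's': 8}
del 'w' → {'p': 1, 's': 8}
store['w'] = 6 → {'p': 1, 's': 8, 'w': 6}
store['w'] = 6+4 = 10 → {'p': 1, 's': 8, 'w': 10}
del 'w' → {'p': 1, 's': 8}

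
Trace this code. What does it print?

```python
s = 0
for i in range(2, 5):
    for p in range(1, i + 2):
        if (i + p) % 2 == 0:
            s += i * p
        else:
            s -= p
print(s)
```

21

i=2,p=1: odd sum, s = 0-1 = -1
i=2,p=2: even sum, s = (-1)+4 = 3
i=2,p=3: odd sum, s = 3-3 = 0
i=3,p=1: even sum, s = 0+3 = 3
i=3,p=2: odd sum, s = 3-2 = 1
i=3,p=3: even sum, s = 1+9 = 10
i=3,p=4: odd sum, s = 10-4 = 6
i=4,p=1: odd sum, s = 6-1 = 5
i=4,p=2: even sum, s = 5+8 = 13
i=4,p=3: odd sum, s = 13-3 = 10
i=4,p=4: even sum, s = 10+16 = 26
i=4,p=5: odd sum, s = 26-5 = 21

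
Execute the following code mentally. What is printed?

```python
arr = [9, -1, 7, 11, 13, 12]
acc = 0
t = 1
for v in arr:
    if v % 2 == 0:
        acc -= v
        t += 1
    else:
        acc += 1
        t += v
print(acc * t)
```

v=9: not even, acc = 0+1 = 1; t=10
v=-1: not even, acc = 1+1 = 2; t=9
v=7: not even, acc = 2+1 = 3; t=16
v=11: not even, acc = 3+1 = 4; t=27
v=13: not even, acc = 4+1 = 5; t=40
v=12: even, acc = 5-12 = -7; t=41
acc*t = (-7)*41 = -287

-287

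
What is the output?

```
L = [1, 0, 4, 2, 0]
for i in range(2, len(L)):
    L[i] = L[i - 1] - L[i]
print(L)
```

[1, 0, -4, -6, -6]

i=2: L[2] = 0-4 = -4 → [1, 0, -4, 2, 0]
i=3: L[3] = (-4)-2 = -6 → [1, 0, -4, -6, 0]
i=4: L[4] = (-6)-0 = -6 → [1, 0, -4, -6, -6]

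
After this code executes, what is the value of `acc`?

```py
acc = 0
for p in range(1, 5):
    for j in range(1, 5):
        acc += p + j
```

80

p=1,j=1: acc = 0+2 = 2
p=1,j=2: acc = 2+3 = 5
p=1,j=3: acc = 5+4 = 9
p=1,j=4: acc = 9+5 = 14
p=2,j=1: acc = 14+3 = 17
p=2,j=2: acc = 17+4 = 21
p=2,j=3: acc = 21+5 = 26
p=2,j=4: acc = 26+6 = 32
p=3,j=1: acc = 32+4 = 36
p=3,j=2: acc = 36+5 = 41
p=3,j=3: acc = 41+6 = 47
p=3,j=4: acc = 47+7 = 54
p=4,j=1: acc = 54+5 = 59
p=4,j=2: acc = 59+6 = 65
p=4,j=3: acc = 65+7 = 72
p=4,j=4: acc = 72+8 = 80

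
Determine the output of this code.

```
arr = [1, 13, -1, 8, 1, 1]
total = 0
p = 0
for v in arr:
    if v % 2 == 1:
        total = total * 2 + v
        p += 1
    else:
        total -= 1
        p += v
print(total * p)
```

v=1: odd, total = 0*2+1 = 1; p=1
v=13: odd, total = 1*2+13 = 15; p=2
v=-1: odd, total = 15*2+(-1) = 29; p=3
v=8: not odd, total = 29-1 = 28; p=11
v=1: odd, total = 28*2+1 = 57; p=12
v=1: odd, total = 57*2+1 = 115; p=13
total*p = 115*13 = 1495

1495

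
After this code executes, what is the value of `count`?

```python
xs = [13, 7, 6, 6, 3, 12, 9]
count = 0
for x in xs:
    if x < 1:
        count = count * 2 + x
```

x=13: not <1
x=7: not <1
x=6: not <1
x=6: not <1
x=3: not <1
x=12: not <1
x=9: not <1

0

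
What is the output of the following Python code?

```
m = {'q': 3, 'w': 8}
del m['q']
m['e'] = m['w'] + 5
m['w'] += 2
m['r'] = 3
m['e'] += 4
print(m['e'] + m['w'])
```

27

del 'q' → {'w': 8}
m['e'] = m['w']+5 = 13 → {'w': 8, 'e': 13}
m['w'] = 8+2 = 10 → {'w': 10, 'e': 13}
m['r'] = 3 → {'w': 10, 'e': 13, 'r': 3}
m['e'] = 13+4 = 17 → {'w': 10, 'e': 17, 'r': 3}
m['e']+m['w'] = 17+10 = 27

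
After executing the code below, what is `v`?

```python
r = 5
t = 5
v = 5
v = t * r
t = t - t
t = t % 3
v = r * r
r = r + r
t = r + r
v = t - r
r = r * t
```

v = 5*5 = 25
t = 5-5 = 0
t = 0%3 = 0
v = 5*5 = 25
r = 5+5 = 10
t = 10+10 = 20
v = 20-10 = 10
r = 10*20 = 200

10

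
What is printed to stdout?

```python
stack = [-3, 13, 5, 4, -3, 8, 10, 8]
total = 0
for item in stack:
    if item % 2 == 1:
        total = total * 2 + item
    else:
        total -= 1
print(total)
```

item=-3: odd, total = 0*2+(-3) = -3
item=13: odd, total = (-3)*2+13 = 7
item=5: odd, total = 7*2+5 = 19
item=4: not odd, total = 19-1 = 18
item=-3: odd, total = 18*2+(-3) = 33
item=8: not odd, total = 33-1 = 32
item=10: not odd, total = 32-1 = 31
item=8: not odd, total = 31-1 = 30

30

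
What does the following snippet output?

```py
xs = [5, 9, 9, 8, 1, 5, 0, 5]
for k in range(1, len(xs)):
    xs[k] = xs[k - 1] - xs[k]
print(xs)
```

[5, -4, -13, -21, -22, -27, -27, -32]

k=1: xs[1] = 5-9 = -4 → [5, -4, 9, 8, 1, 5, 0, 5]
k=2: xs[2] = (-4)-9 = -13 → [5, -4, -13, 8, 1, 5, 0, 5]
k=3: xs[3] = (-13)-8 = -21 → [5, -4, -13, -21, 1, 5, 0, 5]
k=4: xs[4] = (-21)-1 = -22 → [5, -4, -13, -21, -22, 5, 0, 5]
k=5: xs[5] = (-22)-5 = -27 → [5, -4, -13, -21, -22, -27, 0, 5]
k=6: xs[6] = (-27)-0 = -27 → [5, -4, -13, -21, -22, -27, -27, 5]
k=7: xs[7] = (-27)-5 = -32 → [5, -4, -13, -21, -22, -27, -27, -32]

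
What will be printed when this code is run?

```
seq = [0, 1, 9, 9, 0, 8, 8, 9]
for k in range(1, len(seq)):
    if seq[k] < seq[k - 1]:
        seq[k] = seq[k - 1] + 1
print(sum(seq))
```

k=1: 1>=0, unchanged → [0, 1, 9, 9, 0, 8, 8, 9]
k=2: 9>=1, unchanged → [0, 1, 9, 9, 0, 8, 8, 9]
k=3: 9>=9, unchanged → [0, 1, 9, 9, 0, 8, 8, 9]
k=4: 0<9, seq[4] = 9+1 = 10 → [0, 1, 9, 9, 10, 8, 8, 9]
k=5: 8<10, seq[5] = 10+1 = 11 → [0, 1, 9, 9, 10, 11, 8, 9]
k=6: 8<11, seq[6] = 11+1 = 12 → [0, 1, 9, 9, 10, 11, 12, 9]
k=7: 9<12, seq[7] = 12+1 = 13 → [0, 1, 9, 9, 10, 11, 12, 13]
sum = 65

65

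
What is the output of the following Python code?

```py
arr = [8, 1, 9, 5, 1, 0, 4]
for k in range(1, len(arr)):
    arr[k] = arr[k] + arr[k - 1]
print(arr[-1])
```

28

k=1: arr[1] = 1+8 = 9 → [8, 9, 9, 5, 1, 0, 4]
k=2: arr[2] = 9+9 = 18 → [8, 9, 18, 5, 1, 0, 4]
k=3: arr[3] = 5+18 = 23 → [8, 9, 18, 23, 1, 0, 4]
k=4: arr[4] = 1+23 = 24 → [8, 9, 18, 23, 24, 0, 4]
k=5: arr[5] = 0+24 = 24 → [8, 9, 18, 23, 24, 24, 4]
k=6: arr[6] = 4+24 = 28 → [8, 9, 18, 23, 24, 24, 28]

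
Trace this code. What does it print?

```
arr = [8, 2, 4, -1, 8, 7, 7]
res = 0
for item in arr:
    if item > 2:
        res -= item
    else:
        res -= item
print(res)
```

-35

item=8: >2, res = 0-8 = -8
item=2: not >2, res = (-8)-2 = -10
item=4: >2, res = (-10)-4 = -14
item=-1: not >2, res = (-14)-(-1) = -13
item=8: >2, res = (-13)-8 = -21
item=7: >2, res = (-21)-7 = -28
item=7: >2, res = (-28)-7 = -35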